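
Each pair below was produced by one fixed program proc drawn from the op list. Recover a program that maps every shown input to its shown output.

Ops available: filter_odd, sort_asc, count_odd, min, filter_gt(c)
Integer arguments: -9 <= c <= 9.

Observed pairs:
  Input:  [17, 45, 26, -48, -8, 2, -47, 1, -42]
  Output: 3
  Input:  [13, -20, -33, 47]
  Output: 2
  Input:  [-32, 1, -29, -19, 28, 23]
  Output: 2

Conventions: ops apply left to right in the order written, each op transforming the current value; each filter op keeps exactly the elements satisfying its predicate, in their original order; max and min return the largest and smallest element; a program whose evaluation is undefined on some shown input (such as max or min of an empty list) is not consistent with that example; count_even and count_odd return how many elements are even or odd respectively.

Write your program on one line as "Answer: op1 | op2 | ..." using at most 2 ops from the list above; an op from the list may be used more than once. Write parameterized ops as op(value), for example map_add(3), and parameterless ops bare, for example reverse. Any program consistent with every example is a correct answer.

filter_gt(-5) | count_odd

Check, running the answer program on each example:
  [17, 45, 26, -48, -8, 2, -47, 1, -42] -> [17, 45, 26, 2, 1] -> 3
  [13, -20, -33, 47] -> [13, 47] -> 2
  [-32, 1, -29, -19, 28, 23] -> [1, 28, 23] -> 2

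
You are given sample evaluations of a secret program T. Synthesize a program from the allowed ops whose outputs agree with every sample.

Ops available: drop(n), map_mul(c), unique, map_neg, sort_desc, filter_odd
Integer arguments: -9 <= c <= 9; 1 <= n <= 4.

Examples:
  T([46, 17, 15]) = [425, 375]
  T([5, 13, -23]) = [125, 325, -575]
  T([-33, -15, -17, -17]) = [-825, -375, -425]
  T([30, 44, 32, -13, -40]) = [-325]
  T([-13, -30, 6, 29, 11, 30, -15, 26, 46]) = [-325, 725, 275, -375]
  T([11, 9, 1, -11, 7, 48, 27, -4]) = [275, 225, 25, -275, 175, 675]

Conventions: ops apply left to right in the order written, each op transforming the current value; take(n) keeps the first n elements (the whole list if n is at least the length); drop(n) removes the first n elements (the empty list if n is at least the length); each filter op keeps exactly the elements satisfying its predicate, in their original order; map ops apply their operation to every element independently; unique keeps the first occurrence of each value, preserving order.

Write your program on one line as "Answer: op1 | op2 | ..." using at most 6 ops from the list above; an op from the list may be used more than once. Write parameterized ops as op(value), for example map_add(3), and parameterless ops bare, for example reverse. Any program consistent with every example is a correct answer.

unique | map_neg | filter_odd | map_mul(-5) | map_mul(5)

Check, running the answer program on each example:
  [46, 17, 15] -> [46, 17, 15] -> [-46, -17, -15] -> [-17, -15] -> [85, 75] -> [425, 375]
  [5, 13, -23] -> [5, 13, -23] -> [-5, -13, 23] -> [-5, -13, 23] -> [25, 65, -115] -> [125, 325, -575]
  [-33, -15, -17, -17] -> [-33, -15, -17] -> [33, 15, 17] -> [33, 15, 17] -> [-165, -75, -85] -> [-825, -375, -425]
  [30, 44, 32, -13, -40] -> [30, 44, 32, -13, -40] -> [-30, -44, -32, 13, 40] -> [13] -> [-65] -> [-325]
  [-13, -30, 6, 29, 11, 30, -15, 26, 46] -> [-13, -30, 6, 29, 11, 30, -15, 26, 46] -> [13, 30, -6, -29, -11, -30, 15, -26, -46] -> [13, -29, -11, 15] -> [-65, 145, 55, -75] -> [-325, 725, 275, -375]
  [11, 9, 1, -11, 7, 48, 27, -4] -> [11, 9, 1, -11, 7, 48, 27, -4] -> [-11, -9, -1, 11, -7, -48, -27, 4] -> [-11, -9, -1, 11, -7, -27] -> [55, 45, 5, -55, 35, 135] -> [275, 225, 25, -275, 175, 675]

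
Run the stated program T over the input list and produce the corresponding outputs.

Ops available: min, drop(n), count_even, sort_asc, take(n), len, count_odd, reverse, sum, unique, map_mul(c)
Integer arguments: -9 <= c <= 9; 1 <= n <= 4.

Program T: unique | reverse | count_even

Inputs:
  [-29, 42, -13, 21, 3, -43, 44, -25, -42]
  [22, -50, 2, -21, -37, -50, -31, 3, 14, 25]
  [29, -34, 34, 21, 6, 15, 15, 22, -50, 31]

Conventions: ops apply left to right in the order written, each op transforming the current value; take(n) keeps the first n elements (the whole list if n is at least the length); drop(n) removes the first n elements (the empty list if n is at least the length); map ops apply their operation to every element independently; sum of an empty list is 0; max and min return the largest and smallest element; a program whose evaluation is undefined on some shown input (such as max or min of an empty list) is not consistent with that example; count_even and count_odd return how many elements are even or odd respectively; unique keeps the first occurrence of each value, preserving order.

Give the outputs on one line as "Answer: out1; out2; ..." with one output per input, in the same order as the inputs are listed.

Execution, op by op:
  [-29, 42, -13, 21, 3, -43, 44, -25, -42] -> [-29, 42, -13, 21, 3, -43, 44, -25, -42] -> [-42, -25, 44, -43, 3, 21, -13, 42, -29] -> 3
  [22, -50, 2, -21, -37, -50, -31, 3, 14, 25] -> [22, -50, 2, -21, -37, -31, 3, 14, 25] -> [25, 14, 3, -31, -37, -21, 2, -50, 22] -> 4
  [29, -34, 34, 21, 6, 15, 15, 22, -50, 31] -> [29, -34, 34, 21, 6, 15, 22, -50, 31] -> [31, -50, 22, 15, 6, 21, 34, -34, 29] -> 5

3; 4; 5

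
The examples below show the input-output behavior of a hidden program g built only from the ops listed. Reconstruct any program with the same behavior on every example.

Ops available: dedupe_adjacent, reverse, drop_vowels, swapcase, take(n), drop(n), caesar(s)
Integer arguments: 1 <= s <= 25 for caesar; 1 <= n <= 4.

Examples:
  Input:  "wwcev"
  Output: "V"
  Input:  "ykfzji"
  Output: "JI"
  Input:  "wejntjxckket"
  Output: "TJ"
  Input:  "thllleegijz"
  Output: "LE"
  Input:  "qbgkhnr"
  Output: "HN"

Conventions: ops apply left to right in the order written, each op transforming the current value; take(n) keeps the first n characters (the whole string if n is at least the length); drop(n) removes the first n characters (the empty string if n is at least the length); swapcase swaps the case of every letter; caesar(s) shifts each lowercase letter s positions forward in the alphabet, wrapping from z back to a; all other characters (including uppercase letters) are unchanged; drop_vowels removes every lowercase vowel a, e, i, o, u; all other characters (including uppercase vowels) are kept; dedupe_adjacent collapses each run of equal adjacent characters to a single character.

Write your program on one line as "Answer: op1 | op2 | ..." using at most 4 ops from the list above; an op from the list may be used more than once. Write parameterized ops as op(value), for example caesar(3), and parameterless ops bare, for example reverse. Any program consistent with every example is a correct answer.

swapcase | drop(4) | dedupe_adjacent | take(2)

Check, running the answer program on each example:
  "wwcev" -> "WWCEV" -> "V" -> "V" -> "V"
  "ykfzji" -> "YKFZJI" -> "JI" -> "JI" -> "JI"
  "wejntjxckket" -> "WEJNTJXCKKET" -> "TJXCKKET" -> "TJXCKET" -> "TJ"
  "thllleegijz" -> "THLLLEEGIJZ" -> "LEEGIJZ" -> "LEGIJZ" -> "LE"
  "qbgkhnr" -> "QBGKHNR" -> "HNR" -> "HNR" -> "HN"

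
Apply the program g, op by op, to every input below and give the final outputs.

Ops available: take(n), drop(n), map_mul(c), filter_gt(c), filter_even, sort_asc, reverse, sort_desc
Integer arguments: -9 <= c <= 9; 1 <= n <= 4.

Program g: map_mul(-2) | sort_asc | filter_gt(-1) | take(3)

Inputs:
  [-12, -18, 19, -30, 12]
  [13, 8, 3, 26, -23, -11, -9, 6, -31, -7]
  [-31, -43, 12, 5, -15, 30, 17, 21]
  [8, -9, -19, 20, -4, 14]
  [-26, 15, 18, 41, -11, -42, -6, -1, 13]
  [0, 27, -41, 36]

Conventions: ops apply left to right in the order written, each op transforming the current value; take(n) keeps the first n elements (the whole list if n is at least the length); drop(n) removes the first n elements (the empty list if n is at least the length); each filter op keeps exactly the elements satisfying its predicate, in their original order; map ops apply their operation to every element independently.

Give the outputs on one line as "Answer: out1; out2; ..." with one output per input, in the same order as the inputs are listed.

[24, 36, 60]; [14, 18, 22]; [30, 62, 86]; [8, 18, 38]; [2, 12, 22]; [0, 82]

Execution, op by op:
  [-12, -18, 19, -30, 12] -> [24, 36, -38, 60, -24] -> [-38, -24, 24, 36, 60] -> [24, 36, 60] -> [24, 36, 60]
  [13, 8, 3, 26, -23, -11, -9, 6, -31, -7] -> [-26, -16, -6, -52, 46, 22, 18, -12, 62, 14] -> [-52, -26, -16, -12, -6, 14, 18, 22, 46, 62] -> [14, 18, 22, 46, 62] -> [14, 18, 22]
  [-31, -43, 12, 5, -15, 30, 17, 21] -> [62, 86, -24, -10, 30, -60, -34, -42] -> [-60, -42, -34, -24, -10, 30, 62, 86] -> [30, 62, 86] -> [30, 62, 86]
  [8, -9, -19, 20, -4, 14] -> [-16, 18, 38, -40, 8, -28] -> [-40, -28, -16, 8, 18, 38] -> [8, 18, 38] -> [8, 18, 38]
  [-26, 15, 18, 41, -11, -42, -6, -1, 13] -> [52, -30, -36, -82, 22, 84, 12, 2, -26] -> [-82, -36, -30, -26, 2, 12, 22, 52, 84] -> [2, 12, 22, 52, 84] -> [2, 12, 22]
  [0, 27, -41, 36] -> [0, -54, 82, -72] -> [-72, -54, 0, 82] -> [0, 82] -> [0, 82]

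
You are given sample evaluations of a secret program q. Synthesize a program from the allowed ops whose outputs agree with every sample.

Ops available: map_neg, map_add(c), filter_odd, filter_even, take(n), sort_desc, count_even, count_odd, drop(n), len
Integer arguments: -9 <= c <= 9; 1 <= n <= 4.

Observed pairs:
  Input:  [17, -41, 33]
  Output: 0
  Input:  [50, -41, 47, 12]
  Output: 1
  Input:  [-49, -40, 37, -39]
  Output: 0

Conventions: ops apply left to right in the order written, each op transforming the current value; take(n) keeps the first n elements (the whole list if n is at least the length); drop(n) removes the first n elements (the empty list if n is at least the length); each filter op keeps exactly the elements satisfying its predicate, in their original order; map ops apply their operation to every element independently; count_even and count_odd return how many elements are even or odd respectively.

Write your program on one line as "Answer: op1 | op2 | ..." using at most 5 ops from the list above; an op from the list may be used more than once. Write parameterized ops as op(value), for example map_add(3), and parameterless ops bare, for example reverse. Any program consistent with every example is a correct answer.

drop(2) | map_add(1) | filter_odd | count_odd

Check, running the answer program on each example:
  [17, -41, 33] -> [33] -> [34] -> [] -> 0
  [50, -41, 47, 12] -> [47, 12] -> [48, 13] -> [13] -> 1
  [-49, -40, 37, -39] -> [37, -39] -> [38, -38] -> [] -> 0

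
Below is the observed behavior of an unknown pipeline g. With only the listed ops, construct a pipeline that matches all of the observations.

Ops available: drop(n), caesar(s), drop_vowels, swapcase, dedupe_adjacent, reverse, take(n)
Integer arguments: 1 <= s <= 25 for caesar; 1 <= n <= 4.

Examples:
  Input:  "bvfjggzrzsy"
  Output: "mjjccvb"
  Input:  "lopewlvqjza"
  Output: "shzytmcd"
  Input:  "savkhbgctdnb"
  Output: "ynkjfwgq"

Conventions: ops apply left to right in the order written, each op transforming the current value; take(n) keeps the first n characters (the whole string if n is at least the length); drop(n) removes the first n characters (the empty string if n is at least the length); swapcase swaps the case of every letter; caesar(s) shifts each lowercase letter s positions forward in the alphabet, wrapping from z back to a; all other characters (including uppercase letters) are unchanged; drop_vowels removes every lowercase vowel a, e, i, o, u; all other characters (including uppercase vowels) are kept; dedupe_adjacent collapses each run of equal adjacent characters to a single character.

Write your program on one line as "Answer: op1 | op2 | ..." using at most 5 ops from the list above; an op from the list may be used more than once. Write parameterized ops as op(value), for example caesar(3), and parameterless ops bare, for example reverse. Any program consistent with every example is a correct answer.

caesar(3) | drop(1) | drop_vowels | drop(1)

Check, running the answer program on each example:
  "bvfjggzrzsy" -> "eyimjjcucvb" -> "yimjjcucvb" -> "ymjjccvb" -> "mjjccvb"
  "lopewlvqjza" -> "orshzoytmcd" -> "rshzoytmcd" -> "rshzytmcd" -> "shzytmcd"
  "savkhbgctdnb" -> "vdynkejfwgqe" -> "dynkejfwgqe" -> "dynkjfwgq" -> "ynkjfwgq"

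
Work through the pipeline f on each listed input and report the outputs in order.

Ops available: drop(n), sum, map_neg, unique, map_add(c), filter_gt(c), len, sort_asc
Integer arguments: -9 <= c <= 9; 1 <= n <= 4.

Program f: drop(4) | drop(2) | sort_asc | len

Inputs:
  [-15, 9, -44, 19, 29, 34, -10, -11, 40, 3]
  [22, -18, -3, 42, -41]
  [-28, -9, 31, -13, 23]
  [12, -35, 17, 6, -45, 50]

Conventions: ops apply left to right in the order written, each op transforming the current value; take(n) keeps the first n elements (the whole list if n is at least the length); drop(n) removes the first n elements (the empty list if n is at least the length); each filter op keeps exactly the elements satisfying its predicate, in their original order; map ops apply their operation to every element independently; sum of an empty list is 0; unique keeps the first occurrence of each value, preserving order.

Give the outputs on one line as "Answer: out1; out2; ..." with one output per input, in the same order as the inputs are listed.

4; 0; 0; 0

Execution, op by op:
  [-15, 9, -44, 19, 29, 34, -10, -11, 40, 3] -> [29, 34, -10, -11, 40, 3] -> [-10, -11, 40, 3] -> [-11, -10, 3, 40] -> 4
  [22, -18, -3, 42, -41] -> [-41] -> [] -> [] -> 0
  [-28, -9, 31, -13, 23] -> [23] -> [] -> [] -> 0
  [12, -35, 17, 6, -45, 50] -> [-45, 50] -> [] -> [] -> 0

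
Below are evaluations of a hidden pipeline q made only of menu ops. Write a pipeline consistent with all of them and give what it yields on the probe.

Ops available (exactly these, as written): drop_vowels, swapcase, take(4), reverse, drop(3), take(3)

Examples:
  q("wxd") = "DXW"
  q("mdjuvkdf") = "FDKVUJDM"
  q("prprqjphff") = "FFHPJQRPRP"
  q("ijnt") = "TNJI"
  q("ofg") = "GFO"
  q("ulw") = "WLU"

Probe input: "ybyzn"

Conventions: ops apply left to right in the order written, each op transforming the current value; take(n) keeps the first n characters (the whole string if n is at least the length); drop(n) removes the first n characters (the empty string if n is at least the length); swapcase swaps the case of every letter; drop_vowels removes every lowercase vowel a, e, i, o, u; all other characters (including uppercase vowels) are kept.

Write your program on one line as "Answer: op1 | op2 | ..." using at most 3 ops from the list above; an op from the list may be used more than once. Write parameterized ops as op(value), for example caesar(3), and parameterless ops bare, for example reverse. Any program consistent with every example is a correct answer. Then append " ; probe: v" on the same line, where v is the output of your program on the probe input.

swapcase | reverse ; probe: "NZYBY"

Check, running the answer program on each example:
  "wxd" -> "WXD" -> "DXW"
  "mdjuvkdf" -> "MDJUVKDF" -> "FDKVUJDM"
  "prprqjphff" -> "PRPRQJPHFF" -> "FFHPJQRPRP"
  "ijnt" -> "IJNT" -> "TNJI"
  "ofg" -> "OFG" -> "GFO"
  "ulw" -> "ULW" -> "WLU"
  probe: "ybyzn" -> "YBYZN" -> "NZYBY"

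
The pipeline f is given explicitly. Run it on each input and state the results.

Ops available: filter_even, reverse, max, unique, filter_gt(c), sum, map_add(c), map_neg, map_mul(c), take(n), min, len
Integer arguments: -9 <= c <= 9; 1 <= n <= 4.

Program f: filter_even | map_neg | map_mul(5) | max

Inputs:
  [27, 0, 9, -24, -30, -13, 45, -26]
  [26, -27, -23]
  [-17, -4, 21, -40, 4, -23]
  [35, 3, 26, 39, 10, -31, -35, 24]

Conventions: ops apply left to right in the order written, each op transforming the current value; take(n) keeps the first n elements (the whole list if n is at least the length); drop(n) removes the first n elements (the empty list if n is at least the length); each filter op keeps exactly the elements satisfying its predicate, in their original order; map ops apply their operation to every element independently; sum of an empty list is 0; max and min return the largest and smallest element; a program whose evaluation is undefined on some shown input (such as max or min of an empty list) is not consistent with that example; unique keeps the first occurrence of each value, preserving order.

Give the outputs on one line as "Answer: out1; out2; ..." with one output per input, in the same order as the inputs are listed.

150; -130; 200; -50

Execution, op by op:
  [27, 0, 9, -24, -30, -13, 45, -26] -> [0, -24, -30, -26] -> [0, 24, 30, 26] -> [0, 120, 150, 130] -> 150
  [26, -27, -23] -> [26] -> [-26] -> [-130] -> -130
  [-17, -4, 21, -40, 4, -23] -> [-4, -40, 4] -> [4, 40, -4] -> [20, 200, -20] -> 200
  [35, 3, 26, 39, 10, -31, -35, 24] -> [26, 10, 24] -> [-26, -10, -24] -> [-130, -50, -120] -> -50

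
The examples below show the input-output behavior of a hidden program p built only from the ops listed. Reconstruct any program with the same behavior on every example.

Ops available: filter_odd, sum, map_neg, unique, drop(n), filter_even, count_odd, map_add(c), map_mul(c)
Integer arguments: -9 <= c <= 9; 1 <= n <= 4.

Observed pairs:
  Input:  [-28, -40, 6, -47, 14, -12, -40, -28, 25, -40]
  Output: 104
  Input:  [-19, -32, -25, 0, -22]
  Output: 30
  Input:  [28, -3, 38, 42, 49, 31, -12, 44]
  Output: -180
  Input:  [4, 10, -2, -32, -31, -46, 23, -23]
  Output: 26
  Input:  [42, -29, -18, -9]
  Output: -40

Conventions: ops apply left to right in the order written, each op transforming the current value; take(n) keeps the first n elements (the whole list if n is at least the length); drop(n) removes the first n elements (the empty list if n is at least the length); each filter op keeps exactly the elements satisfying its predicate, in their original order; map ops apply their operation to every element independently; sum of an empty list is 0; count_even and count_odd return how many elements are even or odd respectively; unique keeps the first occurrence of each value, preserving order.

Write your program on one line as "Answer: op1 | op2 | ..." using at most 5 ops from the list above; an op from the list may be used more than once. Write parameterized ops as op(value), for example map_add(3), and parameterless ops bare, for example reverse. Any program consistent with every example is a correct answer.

map_add(8) | filter_even | map_neg | sum

Check, running the answer program on each example:
  [-28, -40, 6, -47, 14, -12, -40, -28, 25, -40] -> [-20, -32, 14, -39, 22, -4, -32, -20, 33, -32] -> [-20, -32, 14, 22, -4, -32, -20, -32] -> [20, 32, -14, -22, 4, 32, 20, 32] -> 104
  [-19, -32, -25, 0, -22] -> [-11, -24, -17, 8, -14] -> [-24, 8, -14] -> [24, -8, 14] -> 30
  [28, -3, 38, 42, 49, 31, -12, 44] -> [36, 5, 46, 50, 57, 39, -4, 52] -> [36, 46, 50, -4, 52] -> [-36, -46, -50, 4, -52] -> -180
  [4, 10, -2, -32, -31, -46, 23, -23] -> [12, 18, 6, -24, -23, -38, 31, -15] -> [12, 18, 6, -24, -38] -> [-12, -18, -6, 24, 38] -> 26
  [42, -29, -18, -9] -> [50, -21, -10, -1] -> [50, -10] -> [-50, 10] -> -40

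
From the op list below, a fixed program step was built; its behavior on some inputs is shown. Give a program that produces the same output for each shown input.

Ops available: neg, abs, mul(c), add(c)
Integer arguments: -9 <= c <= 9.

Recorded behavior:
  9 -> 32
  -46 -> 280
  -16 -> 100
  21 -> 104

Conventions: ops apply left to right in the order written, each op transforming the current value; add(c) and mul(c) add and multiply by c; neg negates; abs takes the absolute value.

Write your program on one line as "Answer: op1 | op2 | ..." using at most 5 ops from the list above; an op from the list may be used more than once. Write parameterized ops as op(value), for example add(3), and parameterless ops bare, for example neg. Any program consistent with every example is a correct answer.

mul(6) | add(-7) | add(-6) | abs | add(-9)

Check, running the answer program on each example:
  9 -> 54 -> 47 -> 41 -> 41 -> 32
  -46 -> -276 -> -283 -> -289 -> 289 -> 280
  -16 -> -96 -> -103 -> -109 -> 109 -> 100
  21 -> 126 -> 119 -> 113 -> 113 -> 104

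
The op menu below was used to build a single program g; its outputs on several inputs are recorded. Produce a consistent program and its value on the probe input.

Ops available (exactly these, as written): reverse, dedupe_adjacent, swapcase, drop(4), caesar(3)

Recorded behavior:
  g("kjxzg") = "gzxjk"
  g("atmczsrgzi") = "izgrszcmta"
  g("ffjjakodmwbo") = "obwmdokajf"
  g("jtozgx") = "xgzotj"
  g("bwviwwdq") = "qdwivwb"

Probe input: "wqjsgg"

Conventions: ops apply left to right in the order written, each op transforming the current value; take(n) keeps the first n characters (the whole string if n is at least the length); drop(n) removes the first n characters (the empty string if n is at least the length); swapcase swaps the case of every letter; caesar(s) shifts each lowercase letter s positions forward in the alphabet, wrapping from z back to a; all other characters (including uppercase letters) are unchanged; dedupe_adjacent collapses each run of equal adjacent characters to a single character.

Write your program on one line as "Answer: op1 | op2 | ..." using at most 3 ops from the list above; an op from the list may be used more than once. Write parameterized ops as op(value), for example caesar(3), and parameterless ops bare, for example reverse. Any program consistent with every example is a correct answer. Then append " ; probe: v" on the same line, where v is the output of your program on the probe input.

dedupe_adjacent | reverse ; probe: "gsjqw"

Check, running the answer program on each example:
  "kjxzg" -> "kjxzg" -> "gzxjk"
  "atmczsrgzi" -> "atmczsrgzi" -> "izgrszcmta"
  "ffjjakodmwbo" -> "fjakodmwbo" -> "obwmdokajf"
  "jtozgx" -> "jtozgx" -> "xgzotj"
  "bwviwwdq" -> "bwviwdq" -> "qdwivwb"
  probe: "wqjsgg" -> "wqjsg" -> "gsjqw"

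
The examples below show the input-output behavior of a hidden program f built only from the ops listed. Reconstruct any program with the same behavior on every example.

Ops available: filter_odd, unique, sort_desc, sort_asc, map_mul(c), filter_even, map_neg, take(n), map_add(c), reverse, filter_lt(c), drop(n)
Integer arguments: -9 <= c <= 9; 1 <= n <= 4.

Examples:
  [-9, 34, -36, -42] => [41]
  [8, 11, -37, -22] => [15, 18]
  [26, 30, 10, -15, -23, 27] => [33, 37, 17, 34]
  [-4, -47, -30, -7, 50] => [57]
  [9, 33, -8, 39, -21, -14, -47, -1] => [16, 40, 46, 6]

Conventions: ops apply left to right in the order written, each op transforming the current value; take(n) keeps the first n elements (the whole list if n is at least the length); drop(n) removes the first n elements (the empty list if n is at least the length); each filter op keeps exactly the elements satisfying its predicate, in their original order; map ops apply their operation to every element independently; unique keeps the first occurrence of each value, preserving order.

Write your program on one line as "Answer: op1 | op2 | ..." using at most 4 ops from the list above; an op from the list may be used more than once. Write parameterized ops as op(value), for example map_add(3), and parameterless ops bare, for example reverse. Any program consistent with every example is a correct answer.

map_neg | filter_lt(3) | map_neg | map_add(7)

Check, running the answer program on each example:
  [-9, 34, -36, -42] -> [9, -34, 36, 42] -> [-34] -> [34] -> [41]
  [8, 11, -37, -22] -> [-8, -11, 37, 22] -> [-8, -11] -> [8, 11] -> [15, 18]
  [26, 30, 10, -15, -23, 27] -> [-26, -30, -10, 15, 23, -27] -> [-26, -30, -10, -27] -> [26, 30, 10, 27] -> [33, 37, 17, 34]
  [-4, -47, -30, -7, 50] -> [4, 47, 30, 7, -50] -> [-50] -> [50] -> [57]
  [9, 33, -8, 39, -21, -14, -47, -1] -> [-9, -33, 8, -39, 21, 14, 47, 1] -> [-9, -33, -39, 1] -> [9, 33, 39, -1] -> [16, 40, 46, 6]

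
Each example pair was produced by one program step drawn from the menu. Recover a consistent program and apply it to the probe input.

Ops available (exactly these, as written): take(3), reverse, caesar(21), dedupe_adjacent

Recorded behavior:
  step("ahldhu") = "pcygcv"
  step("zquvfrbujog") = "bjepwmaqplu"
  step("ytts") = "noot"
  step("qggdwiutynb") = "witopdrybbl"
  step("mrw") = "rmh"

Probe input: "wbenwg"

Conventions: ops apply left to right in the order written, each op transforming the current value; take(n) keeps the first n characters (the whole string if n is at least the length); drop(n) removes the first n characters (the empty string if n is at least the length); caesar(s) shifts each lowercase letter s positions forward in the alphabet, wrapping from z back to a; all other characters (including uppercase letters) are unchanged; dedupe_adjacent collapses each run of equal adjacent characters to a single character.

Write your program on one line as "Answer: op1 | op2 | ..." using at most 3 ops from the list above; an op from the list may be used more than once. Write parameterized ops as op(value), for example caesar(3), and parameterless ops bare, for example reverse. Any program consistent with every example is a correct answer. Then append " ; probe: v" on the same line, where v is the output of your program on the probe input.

caesar(21) | reverse ; probe: "brizwr"

Check, running the answer program on each example:
  "ahldhu" -> "vcgycp" -> "pcygcv"
  "zquvfrbujog" -> "ulpqamwpejb" -> "bjepwmaqplu"
  "ytts" -> "toon" -> "noot"
  "qggdwiutynb" -> "lbbyrdpotiw" -> "witopdrybbl"
  "mrw" -> "hmr" -> "rmh"
  probe: "wbenwg" -> "rwzirb" -> "brizwr"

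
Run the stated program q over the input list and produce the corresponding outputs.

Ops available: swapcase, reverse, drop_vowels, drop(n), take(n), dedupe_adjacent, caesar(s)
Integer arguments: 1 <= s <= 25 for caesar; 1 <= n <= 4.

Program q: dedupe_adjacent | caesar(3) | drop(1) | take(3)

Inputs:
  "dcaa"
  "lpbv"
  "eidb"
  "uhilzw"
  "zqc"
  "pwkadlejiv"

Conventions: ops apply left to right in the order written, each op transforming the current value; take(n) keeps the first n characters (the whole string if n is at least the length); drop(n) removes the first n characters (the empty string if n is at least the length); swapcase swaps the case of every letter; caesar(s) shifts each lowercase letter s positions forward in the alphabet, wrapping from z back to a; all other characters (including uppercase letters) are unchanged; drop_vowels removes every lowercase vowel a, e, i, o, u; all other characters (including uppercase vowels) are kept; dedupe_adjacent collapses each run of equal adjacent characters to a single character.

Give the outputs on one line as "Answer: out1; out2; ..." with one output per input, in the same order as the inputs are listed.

Execution, op by op:
  "dcaa" -> "dca" -> "gfd" -> "fd" -> "fd"
  "lpbv" -> "lpbv" -> "osey" -> "sey" -> "sey"
  "eidb" -> "eidb" -> "hlge" -> "lge" -> "lge"
  "uhilzw" -> "uhilzw" -> "xklocz" -> "klocz" -> "klo"
  "zqc" -> "zqc" -> "ctf" -> "tf" -> "tf"
  "pwkadlejiv" -> "pwkadlejiv" -> "szndgohmly" -> "zndgohmly" -> "znd"

"fd"; "sey"; "lge"; "klo"; "tf"; "znd"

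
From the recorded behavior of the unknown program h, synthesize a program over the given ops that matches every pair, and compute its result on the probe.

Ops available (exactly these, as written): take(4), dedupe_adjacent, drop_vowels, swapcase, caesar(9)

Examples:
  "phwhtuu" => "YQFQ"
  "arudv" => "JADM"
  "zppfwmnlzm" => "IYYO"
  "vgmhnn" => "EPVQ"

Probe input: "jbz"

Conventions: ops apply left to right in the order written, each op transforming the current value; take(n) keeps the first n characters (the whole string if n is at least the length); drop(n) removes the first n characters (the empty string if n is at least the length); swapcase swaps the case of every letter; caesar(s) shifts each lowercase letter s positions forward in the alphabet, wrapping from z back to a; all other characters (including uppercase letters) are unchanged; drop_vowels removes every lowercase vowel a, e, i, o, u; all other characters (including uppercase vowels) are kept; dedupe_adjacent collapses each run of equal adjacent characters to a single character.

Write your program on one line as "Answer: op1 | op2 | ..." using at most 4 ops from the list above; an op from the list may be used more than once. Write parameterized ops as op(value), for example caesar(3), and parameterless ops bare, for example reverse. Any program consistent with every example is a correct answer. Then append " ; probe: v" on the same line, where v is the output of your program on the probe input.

take(4) | caesar(9) | swapcase ; probe: "SKI"

Check, running the answer program on each example:
  "phwhtuu" -> "phwh" -> "yqfq" -> "YQFQ"
  "arudv" -> "arud" -> "jadm" -> "JADM"
  "zppfwmnlzm" -> "zppf" -> "iyyo" -> "IYYO"
  "vgmhnn" -> "vgmh" -> "epvq" -> "EPVQ"
  probe: "jbz" -> "jbz" -> "ski" -> "SKI"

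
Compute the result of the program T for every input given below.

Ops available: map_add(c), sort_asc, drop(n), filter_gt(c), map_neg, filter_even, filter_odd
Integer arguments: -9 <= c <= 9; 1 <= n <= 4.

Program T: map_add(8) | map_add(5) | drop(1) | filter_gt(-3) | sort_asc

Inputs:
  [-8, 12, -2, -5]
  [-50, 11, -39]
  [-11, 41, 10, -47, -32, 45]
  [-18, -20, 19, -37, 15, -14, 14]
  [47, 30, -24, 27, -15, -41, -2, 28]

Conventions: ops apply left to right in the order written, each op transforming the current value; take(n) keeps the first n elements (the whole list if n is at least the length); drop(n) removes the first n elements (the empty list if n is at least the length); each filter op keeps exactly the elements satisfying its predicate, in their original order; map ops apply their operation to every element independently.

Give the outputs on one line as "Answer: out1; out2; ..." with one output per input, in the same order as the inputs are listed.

[8, 11, 25]; [24]; [23, 54, 58]; [-1, 27, 28, 32]; [-2, 11, 40, 41, 43]

Execution, op by op:
  [-8, 12, -2, -5] -> [0, 20, 6, 3] -> [5, 25, 11, 8] -> [25, 11, 8] -> [25, 11, 8] -> [8, 11, 25]
  [-50, 11, -39] -> [-42, 19, -31] -> [-37, 24, -26] -> [24, -26] -> [24] -> [24]
  [-11, 41, 10, -47, -32, 45] -> [-3, 49, 18, -39, -24, 53] -> [2, 54, 23, -34, -19, 58] -> [54, 23, -34, -19, 58] -> [54, 23, 58] -> [23, 54, 58]
  [-18, -20, 19, -37, 15, -14, 14] -> [-10, -12, 27, -29, 23, -6, 22] -> [-5, -7, 32, -24, 28, -1, 27] -> [-7, 32, -24, 28, -1, 27] -> [32, 28, -1, 27] -> [-1, 27, 28, 32]
  [47, 30, -24, 27, -15, -41, -2, 28] -> [55, 38, -16, 35, -7, -33, 6, 36] -> [60, 43, -11, 40, -2, -28, 11, 41] -> [43, -11, 40, -2, -28, 11, 41] -> [43, 40, -2, 11, 41] -> [-2, 11, 40, 41, 43]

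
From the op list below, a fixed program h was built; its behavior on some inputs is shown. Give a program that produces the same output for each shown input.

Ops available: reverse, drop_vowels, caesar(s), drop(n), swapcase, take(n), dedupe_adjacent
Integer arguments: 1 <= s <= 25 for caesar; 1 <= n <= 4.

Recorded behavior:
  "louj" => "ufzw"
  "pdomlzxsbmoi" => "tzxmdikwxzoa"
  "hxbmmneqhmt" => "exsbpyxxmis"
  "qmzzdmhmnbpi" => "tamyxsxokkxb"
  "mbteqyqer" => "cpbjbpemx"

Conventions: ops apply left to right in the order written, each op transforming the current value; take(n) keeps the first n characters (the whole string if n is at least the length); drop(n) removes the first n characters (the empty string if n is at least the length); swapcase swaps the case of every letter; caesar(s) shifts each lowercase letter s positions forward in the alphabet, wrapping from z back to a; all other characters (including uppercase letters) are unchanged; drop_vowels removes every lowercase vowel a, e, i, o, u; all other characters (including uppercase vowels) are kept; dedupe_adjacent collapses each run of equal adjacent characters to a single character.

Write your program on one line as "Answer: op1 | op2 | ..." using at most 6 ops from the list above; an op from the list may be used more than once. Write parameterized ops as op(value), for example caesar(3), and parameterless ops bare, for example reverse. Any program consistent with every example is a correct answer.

reverse | caesar(16) | caesar(1) | caesar(11) | caesar(9)

Check, running the answer program on each example:
  "louj" -> "juol" -> "zkeb" -> "alfc" -> "lwqn" -> "ufzw"
  "pdomlzxsbmoi" -> "iombsxzlmodp" -> "yecrinpbcetf" -> "zfdsjoqcdfug" -> "kqoduzbnoqfr" -> "tzxmdikwxzoa"
  "hxbmmneqhmt" -> "tmhqenmmbxh" -> "jcxgudccrnx" -> "kdyhveddsoy" -> "vojsgpoodzj" -> "exsbpyxxmis"
  "qmzzdmhmnbpi" -> "ipbnmhmdzzmq" -> "yfrdcxctppcg" -> "zgsedyduqqdh" -> "krdpojofbbos" -> "tamyxsxokkxb"
  "mbteqyqer" -> "reqyqetbm" -> "hugogujrc" -> "ivhphvksd" -> "tgsasgvdo" -> "cpbjbpemx"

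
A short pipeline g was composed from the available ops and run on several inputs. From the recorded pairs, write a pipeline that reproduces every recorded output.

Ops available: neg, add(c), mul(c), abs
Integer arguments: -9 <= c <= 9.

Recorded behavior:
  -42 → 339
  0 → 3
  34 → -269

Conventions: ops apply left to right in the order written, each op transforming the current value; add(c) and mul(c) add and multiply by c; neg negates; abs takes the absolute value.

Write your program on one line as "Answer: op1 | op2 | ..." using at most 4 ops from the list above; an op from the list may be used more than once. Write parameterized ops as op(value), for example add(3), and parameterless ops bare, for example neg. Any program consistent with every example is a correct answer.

neg | mul(8) | add(3)

Check, running the answer program on each example:
  -42 -> 42 -> 336 -> 339
  0 -> 0 -> 0 -> 3
  34 -> -34 -> -272 -> -269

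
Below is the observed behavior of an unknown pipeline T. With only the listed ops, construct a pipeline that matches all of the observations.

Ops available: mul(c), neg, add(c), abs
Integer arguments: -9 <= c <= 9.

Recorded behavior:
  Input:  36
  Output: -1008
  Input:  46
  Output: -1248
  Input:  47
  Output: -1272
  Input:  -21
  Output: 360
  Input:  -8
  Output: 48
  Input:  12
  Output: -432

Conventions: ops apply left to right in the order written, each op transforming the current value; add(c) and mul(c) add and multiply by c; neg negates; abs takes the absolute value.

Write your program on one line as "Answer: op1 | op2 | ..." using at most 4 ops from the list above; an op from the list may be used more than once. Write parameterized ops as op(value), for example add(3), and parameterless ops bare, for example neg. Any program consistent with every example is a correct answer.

add(6) | mul(3) | mul(-8)

Check, running the answer program on each example:
  36 -> 42 -> 126 -> -1008
  46 -> 52 -> 156 -> -1248
  47 -> 53 -> 159 -> -1272
  -21 -> -15 -> -45 -> 360
  -8 -> -2 -> -6 -> 48
  12 -> 18 -> 54 -> -432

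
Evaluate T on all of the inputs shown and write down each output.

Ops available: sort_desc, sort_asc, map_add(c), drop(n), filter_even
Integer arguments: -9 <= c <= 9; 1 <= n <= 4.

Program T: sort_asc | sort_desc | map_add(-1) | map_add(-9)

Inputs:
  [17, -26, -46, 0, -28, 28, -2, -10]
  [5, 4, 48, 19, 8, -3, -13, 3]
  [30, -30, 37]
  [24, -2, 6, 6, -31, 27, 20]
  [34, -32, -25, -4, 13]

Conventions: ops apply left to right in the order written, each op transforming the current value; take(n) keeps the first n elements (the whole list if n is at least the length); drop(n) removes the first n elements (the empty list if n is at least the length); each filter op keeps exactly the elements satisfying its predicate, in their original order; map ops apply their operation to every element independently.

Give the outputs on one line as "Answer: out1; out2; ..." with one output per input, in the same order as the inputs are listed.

Execution, op by op:
  [17, -26, -46, 0, -28, 28, -2, -10] -> [-46, -28, -26, -10, -2, 0, 17, 28] -> [28, 17, 0, -2, -10, -26, -28, -46] -> [27, 16, -1, -3, -11, -27, -29, -47] -> [18, 7, -10, -12, -20, -36, -38, -56]
  [5, 4, 48, 19, 8, -3, -13, 3] -> [-13, -3, 3, 4, 5, 8, 19, 48] -> [48, 19, 8, 5, 4, 3, -3, -13] -> [47, 18, 7, 4, 3, 2, -4, -14] -> [38, 9, -2, -5, -6, -7, -13, -23]
  [30, -30, 37] -> [-30, 30, 37] -> [37, 30, -30] -> [36, 29, -31] -> [27, 20, -40]
  [24, -2, 6, 6, -31, 27, 20] -> [-31, -2, 6, 6, 20, 24, 27] -> [27, 24, 20, 6, 6, -2, -31] -> [26, 23, 19, 5, 5, -3, -32] -> [17, 14, 10, -4, -4, -12, -41]
  [34, -32, -25, -4, 13] -> [-32, -25, -4, 13, 34] -> [34, 13, -4, -25, -32] -> [33, 12, -5, -26, -33] -> [24, 3, -14, -35, -42]

[18, 7, -10, -12, -20, -36, -38, -56]; [38, 9, -2, -5, -6, -7, -13, -23]; [27, 20, -40]; [17, 14, 10, -4, -4, -12, -41]; [24, 3, -14, -35, -42]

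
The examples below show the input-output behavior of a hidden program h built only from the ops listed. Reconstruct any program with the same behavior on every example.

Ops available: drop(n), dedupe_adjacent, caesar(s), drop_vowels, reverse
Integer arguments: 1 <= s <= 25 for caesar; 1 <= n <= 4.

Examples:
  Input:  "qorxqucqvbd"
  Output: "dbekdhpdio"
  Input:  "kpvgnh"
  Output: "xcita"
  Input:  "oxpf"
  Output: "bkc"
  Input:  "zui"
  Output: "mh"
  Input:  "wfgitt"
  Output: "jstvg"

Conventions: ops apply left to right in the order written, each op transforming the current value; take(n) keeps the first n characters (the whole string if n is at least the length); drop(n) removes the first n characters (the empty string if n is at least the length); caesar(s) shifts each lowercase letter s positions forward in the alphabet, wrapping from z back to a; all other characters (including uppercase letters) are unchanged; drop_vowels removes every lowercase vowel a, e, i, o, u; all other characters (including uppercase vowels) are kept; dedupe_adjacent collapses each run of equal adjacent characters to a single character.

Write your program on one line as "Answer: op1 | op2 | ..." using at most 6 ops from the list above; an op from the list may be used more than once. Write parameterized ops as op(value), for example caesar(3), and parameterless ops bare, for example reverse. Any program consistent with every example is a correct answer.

reverse | drop(1) | caesar(25) | reverse | caesar(14)

Check, running the answer program on each example:
  "qorxqucqvbd" -> "dbvqcuqxroq" -> "bvqcuqxroq" -> "aupbtpwqnp" -> "pnqwptbpua" -> "dbekdhpdio"
  "kpvgnh" -> "hngvpk" -> "ngvpk" -> "mfuoj" -> "joufm" -> "xcita"
  "oxpf" -> "fpxo" -> "pxo" -> "own" -> "nwo" -> "bkc"
  "zui" -> "iuz" -> "uz" -> "ty" -> "yt" -> "mh"
  "wfgitt" -> "ttigfw" -> "tigfw" -> "shfev" -> "vefhs" -> "jstvg"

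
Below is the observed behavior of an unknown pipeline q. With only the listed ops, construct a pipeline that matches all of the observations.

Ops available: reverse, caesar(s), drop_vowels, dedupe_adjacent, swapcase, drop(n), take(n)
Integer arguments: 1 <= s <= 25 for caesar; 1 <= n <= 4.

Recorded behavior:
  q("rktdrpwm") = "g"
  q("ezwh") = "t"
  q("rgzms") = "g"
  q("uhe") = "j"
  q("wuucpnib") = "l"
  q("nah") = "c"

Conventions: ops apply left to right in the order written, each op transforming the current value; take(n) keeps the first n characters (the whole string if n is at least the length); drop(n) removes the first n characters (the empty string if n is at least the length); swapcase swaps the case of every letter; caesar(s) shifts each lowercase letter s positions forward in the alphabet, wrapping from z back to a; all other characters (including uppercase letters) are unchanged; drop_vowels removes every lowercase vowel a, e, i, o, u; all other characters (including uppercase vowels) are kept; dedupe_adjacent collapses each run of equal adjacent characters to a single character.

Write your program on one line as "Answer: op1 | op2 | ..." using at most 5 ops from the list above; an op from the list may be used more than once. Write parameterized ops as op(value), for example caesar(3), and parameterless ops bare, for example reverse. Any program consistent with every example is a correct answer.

dedupe_adjacent | take(3) | take(1) | caesar(15)

Check, running the answer program on each example:
  "rktdrpwm" -> "rktdrpwm" -> "rkt" -> "r" -> "g"
  "ezwh" -> "ezwh" -> "ezw" -> "e" -> "t"
  "rgzms" -> "rgzms" -> "rgz" -> "r" -> "g"
  "uhe" -> "uhe" -> "uhe" -> "u" -> "j"
  "wuucpnib" -> "wucpnib" -> "wuc" -> "w" -> "l"
  "nah" -> "nah" -> "nah" -> "n" -> "c"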